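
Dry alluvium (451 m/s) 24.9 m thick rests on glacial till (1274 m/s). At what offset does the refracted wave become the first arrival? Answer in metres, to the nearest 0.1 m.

72.1 m

x_cross = 2h·√((V₂+V₁)/(V₂−V₁)).
(V₂+V₁)/(V₂−V₁) = (1274+451)/(1274−451) = 2.0960; √ = 1.4478.
x_cross = 2·24.9·1.4478 = 72.10 m.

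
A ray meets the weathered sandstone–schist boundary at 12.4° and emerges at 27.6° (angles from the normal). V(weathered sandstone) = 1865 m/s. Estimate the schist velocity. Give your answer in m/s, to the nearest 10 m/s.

4020 m/s

Snell's law: sin 12.4°/V₁ = sin 27.6°/V₂.
V₂ = V₁·sin 27.6°/sin 12.4° = 1865 × 2.1575 = 4023.78 m/s.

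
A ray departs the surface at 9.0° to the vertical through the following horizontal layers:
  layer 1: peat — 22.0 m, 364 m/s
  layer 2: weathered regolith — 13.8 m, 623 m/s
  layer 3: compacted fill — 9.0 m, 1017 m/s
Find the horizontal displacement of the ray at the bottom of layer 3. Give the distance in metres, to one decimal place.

11.7 m

Apply Snell's law at each interface; in layer i the horizontal offset is hᵢ·tan θᵢ.
Layer 1: θ = 9.00°; offset = 22.0·tan 9.00° = 3.484 m.
Layer 2: sin θ = 623·sin 9.0°/364 = 0.2677, θ = 15.53°; offset = 13.8·tan 15.53° = 3.835 m.
Layer 3: sin θ = 1017·sin 9.0°/364 = 0.4371, θ = 25.92°; offset = 9.0·tan 25.92° = 4.373 m.
Σ offsets = 11.693 m.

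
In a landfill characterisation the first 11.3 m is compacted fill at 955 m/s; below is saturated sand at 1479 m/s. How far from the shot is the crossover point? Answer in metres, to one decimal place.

x_cross = 2h·√((V₂+V₁)/(V₂−V₁)).
(V₂+V₁)/(V₂−V₁) = (1479+955)/(1479−955) = 4.6450; √ = 2.1552.
x_cross = 2·11.3·2.1552 = 48.71 m.

48.7 m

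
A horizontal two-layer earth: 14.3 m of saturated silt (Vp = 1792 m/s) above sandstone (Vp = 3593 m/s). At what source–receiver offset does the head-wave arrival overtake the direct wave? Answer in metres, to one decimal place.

49.5 m

θ_c = arcsin(1792/3593) = 29.92°, so cos θ_c = 0.8667 and tᵢ = 2h cos θ_c/V₁ = 0.0138 s.
At crossover x/V₁ = x/V₂ + tᵢ ⇒ x = tᵢ/(1/V₁ − 1/V₂) = 0.01383/(5.5804e-04 − 2.7832e-04) = 49.45 m.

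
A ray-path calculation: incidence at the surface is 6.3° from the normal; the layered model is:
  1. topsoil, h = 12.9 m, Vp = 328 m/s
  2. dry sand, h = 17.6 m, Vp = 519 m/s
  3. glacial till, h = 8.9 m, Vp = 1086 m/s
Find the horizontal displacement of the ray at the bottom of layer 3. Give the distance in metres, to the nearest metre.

Apply Snell's law at each interface; in layer i the horizontal offset is hᵢ·tan θᵢ.
Layer 1: θ = 6.30°; offset = 12.9·tan 6.30° = 1.424 m.
Layer 2: sin θ = 519·sin 6.3°/328 = 0.1736, θ = 10.00°; offset = 17.6·tan 10.00° = 3.103 m.
Layer 3: sin θ = 1086·sin 6.3°/328 = 0.3633, θ = 21.30°; offset = 8.9·tan 21.30° = 3.471 m.
Summing the layer offsets gives 7.998 m.

8 m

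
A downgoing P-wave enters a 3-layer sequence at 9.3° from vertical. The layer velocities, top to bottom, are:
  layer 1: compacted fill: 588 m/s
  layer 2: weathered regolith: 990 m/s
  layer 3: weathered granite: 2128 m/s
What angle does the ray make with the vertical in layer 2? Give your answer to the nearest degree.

16°

Ray parameter p = sin 9.3° / 588 = 2.7484e-04 s/m.
sin θ_2 = p·V_2 = 2.7484e-04 × 990 = 0.2721.
θ_2 = arcsin 0.2721 = 15.79°.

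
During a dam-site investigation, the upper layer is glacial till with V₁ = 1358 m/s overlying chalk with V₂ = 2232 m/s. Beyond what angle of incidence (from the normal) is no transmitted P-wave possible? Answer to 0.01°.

Critical incidence: sin θ_c = V₁/V₂ = 1358/2232 = 0.6084.
θ_c = arcsin 0.6084 = 37.48°.

37.48°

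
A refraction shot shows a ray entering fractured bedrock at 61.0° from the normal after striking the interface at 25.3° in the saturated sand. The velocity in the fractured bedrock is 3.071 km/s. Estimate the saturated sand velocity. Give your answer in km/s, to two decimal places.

Snell's law: sin 25.3°/V₁ = sin 61.0°/V₂.
V₁ = V₂·sin 25.3°/sin 61.0° = 3.071 × 0.4886 = 1.50 km/s.

1.50 km/s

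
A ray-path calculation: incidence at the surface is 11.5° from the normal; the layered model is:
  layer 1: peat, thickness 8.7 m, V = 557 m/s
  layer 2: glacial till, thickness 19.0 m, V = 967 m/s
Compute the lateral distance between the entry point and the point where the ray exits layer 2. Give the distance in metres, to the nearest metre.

Apply Snell's law at each interface; in layer i the horizontal offset is hᵢ·tan θᵢ.
Layer 1: θ = 11.50°; offset = 8.7·tan 11.50° = 1.770 m.
Layer 2: sin θ = 967·sin 11.5°/557 = 0.3461, θ = 20.25°; offset = 19.0·tan 20.25° = 7.010 m.
Σ offsets = 8.780 m.

9 m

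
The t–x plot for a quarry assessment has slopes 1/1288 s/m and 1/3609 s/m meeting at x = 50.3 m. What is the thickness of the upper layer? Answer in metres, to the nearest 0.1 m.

17.3 m

x_cross = 2h·√((V₂+V₁)/(V₂−V₁)) → h = x_cross / (2·√((V₂+V₁)/(V₂−V₁))).
√((V₂+V₁)/(V₂−V₁)) = √((3609+1288)/(3609−1288)) = 1.4525.
h = 50.3 / (2·1.4525) = 17.31 m.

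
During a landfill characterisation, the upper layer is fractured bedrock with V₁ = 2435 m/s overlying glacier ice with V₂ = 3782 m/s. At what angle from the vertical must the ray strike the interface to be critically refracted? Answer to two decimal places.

40.08°

Critical incidence: sin θ_c = V₁/V₂ = 2435/3782 = 0.6438.
θ_c = arcsin 0.6438 = 40.08°.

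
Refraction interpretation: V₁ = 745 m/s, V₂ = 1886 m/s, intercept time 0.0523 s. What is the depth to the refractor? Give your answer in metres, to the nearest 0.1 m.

21.2 m

θ_c = arcsin(745/1886) = 23.27°; cos θ_c = 0.9187.
tᵢ = 2h cos θ_c/V₁ ⇒ h = tᵢ·V₁/(2 cos θ_c) = 0.0523·745/(2·0.9187) = 21.21 m.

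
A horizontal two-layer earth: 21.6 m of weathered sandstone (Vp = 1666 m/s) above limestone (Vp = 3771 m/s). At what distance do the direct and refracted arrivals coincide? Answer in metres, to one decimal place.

69.4 m

x_cross = 2h·√((V₂+V₁)/(V₂−V₁)).
(V₂+V₁)/(V₂−V₁) = (3771+1666)/(3771−1666) = 2.5829; √ = 1.6071.
x_cross = 2·21.6·1.6071 = 69.43 m.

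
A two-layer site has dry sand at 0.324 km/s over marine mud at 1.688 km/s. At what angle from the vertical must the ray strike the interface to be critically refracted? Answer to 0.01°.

11.07°

At critical incidence the refracted ray runs along the interface (θ₂ = 90°), so sin θ_c = V₁/V₂.
θ_c = arcsin(0.324/1.688) = arcsin 0.1919 = 11.07°.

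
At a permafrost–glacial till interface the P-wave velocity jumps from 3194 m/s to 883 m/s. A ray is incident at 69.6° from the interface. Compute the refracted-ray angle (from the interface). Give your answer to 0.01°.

Angle from the normal: 90° − 69.6° = 20.4°.
sin θ₁/V₁ = sin θ₂/V₂ ⇒ sin θ₂ = 883·sin 20.4°/3194 = 883·0.3486/3194 = 0.0964.
θ₂ = sin⁻¹(0.0964) = 5.53° (from vertical).
From the interface: 90° − 5.53° = 84.47°.

84.47°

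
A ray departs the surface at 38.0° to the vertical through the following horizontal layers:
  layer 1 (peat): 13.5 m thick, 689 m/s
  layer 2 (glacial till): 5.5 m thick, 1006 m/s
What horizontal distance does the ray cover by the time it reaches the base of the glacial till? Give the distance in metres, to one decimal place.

Apply Snell's law at each interface; in layer i the horizontal offset is hᵢ·tan θᵢ.
Layer 1: θ = 38.00°; offset = 13.5·tan 38.00° = 10.547 m.
Layer 2: sin θ = 1006·sin 38.0°/689 = 0.8989, θ = 64.02°; offset = 5.5·tan 64.02° = 11.285 m.
Σ offsets = 21.832 m.

21.8 m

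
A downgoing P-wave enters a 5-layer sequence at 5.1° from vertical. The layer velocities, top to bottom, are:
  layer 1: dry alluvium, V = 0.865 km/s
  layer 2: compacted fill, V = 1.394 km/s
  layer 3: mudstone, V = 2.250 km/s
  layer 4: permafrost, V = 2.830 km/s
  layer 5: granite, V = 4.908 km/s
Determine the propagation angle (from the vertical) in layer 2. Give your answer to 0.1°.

8.2°

Ray parameter p = sin 5.1° / 0.865 = 1.0277e-01 s/km.
sin θ_2 = p·V_2 = 1.0277e-01 × 1.394 = 0.1433.
θ_2 = 8.24° from the vertical.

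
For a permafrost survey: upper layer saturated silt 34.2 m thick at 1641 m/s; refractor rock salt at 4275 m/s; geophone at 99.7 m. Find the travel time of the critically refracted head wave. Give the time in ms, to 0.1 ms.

61.8 ms

t = x/V₂ + 2h·√(V₂²−V₁²)/(V₁V₂).
√(V₂²−V₁²) = √(4275²−1641²) = 3947.5 m/s; delay term = 2·34.2·3947.5/(1641·4275) = 0.03849 s.
t = 99.7/4275 + 0.03849 = 0.06181 s.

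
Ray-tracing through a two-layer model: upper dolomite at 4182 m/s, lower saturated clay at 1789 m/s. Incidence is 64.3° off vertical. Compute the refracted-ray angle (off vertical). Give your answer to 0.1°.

Snell's law: sin θ₂ = (V₂/V₁)·sin θ₁ = (1789/4182)·sin 64.3° = 0.3855.
θ₂ = arcsin 0.3855 = 22.67° from the normal.

22.7°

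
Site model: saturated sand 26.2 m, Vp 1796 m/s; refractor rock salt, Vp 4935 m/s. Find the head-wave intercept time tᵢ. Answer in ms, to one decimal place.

27.2 ms

θ_c = arcsin(V₁/V₂) = arcsin(1796/4935) = 21.34°; cos θ_c = 0.9314.
tᵢ = 2h·cos θ_c / V₁ = 2·26.2·0.9314 / 1796 = 0.02718 s.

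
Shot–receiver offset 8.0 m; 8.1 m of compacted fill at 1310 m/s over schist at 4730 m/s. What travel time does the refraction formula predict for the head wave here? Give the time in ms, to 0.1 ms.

θ_c = arcsin(V₁/V₂) = arcsin(1310/4730) = 16.08°, cos θ_c = 0.9609.
Intercept time tᵢ = 2h cos θ_c / V₁ = 2·8.1·0.9609/1310 = 0.01188 s.
t = x/V₂ + tᵢ = 8.0/4730 + 0.01188 = 0.01357 s.

13.6 ms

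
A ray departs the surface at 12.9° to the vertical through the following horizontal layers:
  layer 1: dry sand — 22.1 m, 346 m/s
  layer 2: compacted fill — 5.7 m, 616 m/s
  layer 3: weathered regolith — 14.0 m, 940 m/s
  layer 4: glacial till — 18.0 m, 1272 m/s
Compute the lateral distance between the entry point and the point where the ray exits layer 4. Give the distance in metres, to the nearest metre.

44 m

p = sin θ₁/V₁ = sin 12.9°/346 = 6.4523e-04 s/m is conserved through the stack.
Layer 1: θ = 12.90°; offset = 22.1·tan 12.90° = 5.062 m.
Layer 2: sin θ = p·616 = 0.3975 → θ = 23.42°; offset = 5.7·tan 23.42° = 2.469 m.
Layer 3: sin θ = p·940 = 0.6065 → θ = 37.34°; offset = 14.0·tan 37.34° = 10.680 m.
Layer 4: sin θ = p·1272 = 0.8207 → θ = 55.16°; offset = 18.0·tan 55.16° = 25.859 m.
Summing the layer offsets gives 44.069 m.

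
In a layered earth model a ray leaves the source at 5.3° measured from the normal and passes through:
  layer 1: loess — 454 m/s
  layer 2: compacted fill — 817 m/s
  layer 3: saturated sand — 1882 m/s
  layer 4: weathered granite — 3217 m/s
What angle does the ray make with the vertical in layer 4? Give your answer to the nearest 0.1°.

40.9°

Ray parameter p = sin 5.3° / 454 = 2.0346e-04 s/m.
sin θ_4 = p·V_4 = 2.0346e-04 × 3217 = 0.6545.
θ_4 = 40.88° from the vertical.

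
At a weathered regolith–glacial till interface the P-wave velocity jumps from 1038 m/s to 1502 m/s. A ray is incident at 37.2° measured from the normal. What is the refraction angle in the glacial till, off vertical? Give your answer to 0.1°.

sin θ₁/V₁ = sin θ₂/V₂ ⇒ sin θ₂ = 1502·sin 37.2°/1038 = 1502·0.6046/1038 = 0.8749.
θ₂ = sin⁻¹(0.8749) = 61.03° (from vertical).

61.0°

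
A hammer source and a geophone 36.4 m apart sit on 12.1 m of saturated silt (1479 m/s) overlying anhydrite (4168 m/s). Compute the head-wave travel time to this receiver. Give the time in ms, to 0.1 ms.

24.0 ms

θ_c = arcsin(V₁/V₂) = arcsin(1479/4168) = 20.78°, cos θ_c = 0.9349.
Intercept time tᵢ = 2h cos θ_c / V₁ = 2·12.1·0.9349/1479 = 0.01530 s.
t = x/V₂ + tᵢ = 36.4/4168 + 0.01530 = 0.02403 s.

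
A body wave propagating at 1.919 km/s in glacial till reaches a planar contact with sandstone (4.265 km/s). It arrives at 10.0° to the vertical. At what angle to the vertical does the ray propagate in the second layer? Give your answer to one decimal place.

22.7°

Snell's law: sin θ₂ = (V₂/V₁)·sin θ₁ = (4.265/1.919)·sin 10.0° = 0.3859.
θ₂ = arcsin 0.3859 = 22.70° from the normal.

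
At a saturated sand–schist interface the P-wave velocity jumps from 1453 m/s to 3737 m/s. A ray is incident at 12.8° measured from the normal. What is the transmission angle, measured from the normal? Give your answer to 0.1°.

34.7°

sin θ₁/V₁ = sin θ₂/V₂ ⇒ sin θ₂ = 3737·sin 12.8°/1453 = 3737·0.2215/1453 = 0.5698.
θ₂ = arcsin 0.5698 = 34.74° from the normal.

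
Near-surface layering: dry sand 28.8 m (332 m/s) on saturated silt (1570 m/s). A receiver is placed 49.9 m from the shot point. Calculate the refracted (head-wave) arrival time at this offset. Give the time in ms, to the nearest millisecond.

201 ms

t = x/V₂ + 2h·√(V₂²−V₁²)/(V₁V₂).
√(V₂²−V₁²) = √(1570²−332²) = 1534.5 m/s; delay term = 2·28.8·1534.5/(332·1570) = 0.16957 s.
t = 49.9/1570 + 0.16957 = 0.20135 s.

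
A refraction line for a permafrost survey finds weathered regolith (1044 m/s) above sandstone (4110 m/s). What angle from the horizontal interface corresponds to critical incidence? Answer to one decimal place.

75.3°

Critical incidence: sin θ_c = V₁/V₂ = 1044/4110 = 0.2540.
θ_c = arcsin 0.2540 = 14.72°.
Measured from the interface: 90° − 14.72° = 75.28°.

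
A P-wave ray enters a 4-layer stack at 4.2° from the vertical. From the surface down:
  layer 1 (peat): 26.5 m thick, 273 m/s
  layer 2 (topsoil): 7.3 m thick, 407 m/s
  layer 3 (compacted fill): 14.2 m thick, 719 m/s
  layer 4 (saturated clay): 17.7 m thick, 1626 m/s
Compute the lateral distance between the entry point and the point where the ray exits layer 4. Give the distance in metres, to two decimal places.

14.12 m

Ray parameter p = sin 4.2° / 273 m/s = 2.6827e-04 s/m.
Layer 1: θ = 4.20°; offset = 26.5·tan 4.20° = 1.9460 m.
Layer 2: sin θ = p·407 = 0.1092 → θ = 6.27°; offset = 7.3·tan 6.27° = 0.8019 m.
Layer 3: sin θ = p·719 = 0.1929 → θ = 11.12°; offset = 14.2·tan 11.12° = 2.7914 m.
Layer 4: sin θ = p·1626 = 0.4362 → θ = 25.86°; offset = 17.7·tan 25.86° = 8.5803 m.
Summing the layer offsets gives 14.1196 m.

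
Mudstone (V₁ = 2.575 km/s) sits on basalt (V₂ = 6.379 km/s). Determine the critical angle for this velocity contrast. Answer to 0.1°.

At critical incidence the refracted ray runs along the interface (θ₂ = 90°), so sin θ_c = V₁/V₂.
θ_c = arcsin(2.575/6.379) = arcsin 0.4037 = 23.81°.

23.8°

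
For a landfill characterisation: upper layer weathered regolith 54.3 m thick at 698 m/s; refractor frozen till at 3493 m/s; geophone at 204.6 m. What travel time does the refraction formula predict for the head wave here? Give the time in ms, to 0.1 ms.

211.0 ms

θ_c = arcsin(V₁/V₂) = arcsin(698/3493) = 11.53°, cos θ_c = 0.9798.
Intercept time tᵢ = 2h cos θ_c / V₁ = 2·54.3·0.9798/698 = 0.15245 s.
t = x/V₂ + tᵢ = 204.6/3493 + 0.15245 = 0.21102 s.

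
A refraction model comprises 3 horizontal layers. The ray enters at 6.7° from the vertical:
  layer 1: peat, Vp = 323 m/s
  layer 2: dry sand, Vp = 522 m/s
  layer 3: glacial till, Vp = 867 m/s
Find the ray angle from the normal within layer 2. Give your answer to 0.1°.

10.9°

Ray parameter p = sin 6.7° / 323 = 3.6121e-04 s/m.
sin θ_2 = p·V_2 = 3.6121e-04 × 522 = 0.1886.
θ_2 = arcsin 0.1886 = 10.87°.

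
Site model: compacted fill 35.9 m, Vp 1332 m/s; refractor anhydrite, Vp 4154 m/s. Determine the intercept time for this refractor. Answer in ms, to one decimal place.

θ_c = arcsin(V₁/V₂) = arcsin(1332/4154) = 18.70°; cos θ_c = 0.9472.
tᵢ = 2h·cos θ_c / V₁ = 2·35.9·0.9472 / 1332 = 0.05106 s.

51.1 ms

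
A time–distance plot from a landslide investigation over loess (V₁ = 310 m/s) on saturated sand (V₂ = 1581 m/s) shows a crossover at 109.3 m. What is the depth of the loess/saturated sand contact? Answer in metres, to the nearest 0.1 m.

44.8 m

h = (x_cross/2)·√((V₂−V₁)/(V₂+V₁)).
(V₂−V₁)/(V₂+V₁) = (1581−310)/(1581+310) = 0.6721; √ = 0.8198.
h = (109.3/2)·0.8198 = 44.80 m.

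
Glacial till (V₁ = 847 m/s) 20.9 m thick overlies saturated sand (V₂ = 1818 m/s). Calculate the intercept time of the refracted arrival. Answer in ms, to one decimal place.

43.7 ms

tᵢ = 2h·√(V₂²−V₁²)/(V₁V₂).
√(V₂²−V₁²) = √(1818²−847²) = 1608.6 m/s.
tᵢ = 2·20.9·1608.6/(847·1818) = 0.04367 s.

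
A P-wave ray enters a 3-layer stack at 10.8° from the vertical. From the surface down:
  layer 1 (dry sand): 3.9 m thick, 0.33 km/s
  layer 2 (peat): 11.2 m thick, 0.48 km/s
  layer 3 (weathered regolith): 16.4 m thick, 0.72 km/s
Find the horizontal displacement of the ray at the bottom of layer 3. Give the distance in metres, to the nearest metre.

11 m

p = sin θ₁/V₁ = sin 10.8°/0.33 = 5.6782e-01 s/km is conserved through the stack.
Layer 1: θ = 10.80°; offset = 3.9·tan 10.80° = 0.744 m.
Layer 2: sin θ = p·0.48 = 0.2726 → θ = 15.82°; offset = 11.2·tan 15.82° = 3.173 m.
Layer 3: sin θ = p·0.72 = 0.4088 → θ = 24.13°; offset = 16.4·tan 24.13° = 7.347 m.
Total horizontal offset = 11.264 m.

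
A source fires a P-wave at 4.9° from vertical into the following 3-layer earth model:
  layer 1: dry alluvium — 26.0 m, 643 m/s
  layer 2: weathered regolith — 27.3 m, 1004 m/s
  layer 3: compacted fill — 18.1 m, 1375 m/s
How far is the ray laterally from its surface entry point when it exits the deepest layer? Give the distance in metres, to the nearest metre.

Apply Snell's law at each interface; in layer i the horizontal offset is hᵢ·tan θᵢ.
Layer 1: θ = 4.90°; offset = 26.0·tan 4.90° = 2.229 m.
Layer 2: sin θ = 1004·sin 4.9°/643 = 0.1334, θ = 7.66°; offset = 27.3·tan 7.66° = 3.674 m.
Layer 3: sin θ = 1375·sin 4.9°/643 = 0.1827, θ = 10.52°; offset = 18.1·tan 10.52° = 3.363 m.
Σ offsets = 9.266 m.

9 m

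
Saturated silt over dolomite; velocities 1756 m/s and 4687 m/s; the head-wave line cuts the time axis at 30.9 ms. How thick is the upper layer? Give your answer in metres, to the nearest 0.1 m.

29.3 m

θ_c = arcsin(1756/4687) = 22.00°; cos θ_c = 0.9272.
tᵢ = 2h cos θ_c/V₁ ⇒ h = tᵢ·V₁/(2 cos θ_c) = 0.0309·1756/(2·0.9272) = 29.26 m.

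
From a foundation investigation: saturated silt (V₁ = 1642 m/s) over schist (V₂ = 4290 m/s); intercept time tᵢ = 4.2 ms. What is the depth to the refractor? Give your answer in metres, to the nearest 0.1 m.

3.7 m

h = tᵢ·V₁·V₂ / (2·√(V₂²−V₁²)).
√(V₂²−V₁²) = √(4290² − 1642²) = 3963.3 m/s.
h = 0.0042 s × 1642 × 4290 / (2 × 3963.3) = 3.73 m.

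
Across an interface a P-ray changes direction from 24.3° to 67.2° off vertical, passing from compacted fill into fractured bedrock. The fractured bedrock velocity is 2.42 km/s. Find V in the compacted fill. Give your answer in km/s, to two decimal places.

sin 24.3° = 0.4115; sin 67.2° = 0.9219.
V₁ = V₂·(sin θ₁/sin θ₂) = 2.42·(0.4115/0.9219) = 1.08 km/s.

1.08 km/s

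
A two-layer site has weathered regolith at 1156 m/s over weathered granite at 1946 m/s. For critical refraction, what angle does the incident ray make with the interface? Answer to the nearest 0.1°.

53.6°

Critical incidence: sin θ_c = V₁/V₂ = 1156/1946 = 0.5940.
θ_c = arcsin 0.5940 = 36.44°.
Measured from the interface: 90° − 36.44° = 53.56°.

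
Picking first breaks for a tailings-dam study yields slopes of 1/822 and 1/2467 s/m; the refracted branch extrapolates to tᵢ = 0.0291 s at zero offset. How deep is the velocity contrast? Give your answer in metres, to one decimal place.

θ_c = arcsin(822/2467) = 19.46°; cos θ_c = 0.9429.
tᵢ = 2h cos θ_c/V₁ ⇒ h = tᵢ·V₁/(2 cos θ_c) = 0.0291·822/(2·0.9429) = 12.68 m.

12.7 m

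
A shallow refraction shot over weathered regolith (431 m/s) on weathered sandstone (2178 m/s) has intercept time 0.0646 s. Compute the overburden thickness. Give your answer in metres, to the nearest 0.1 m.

14.2 m

h = tᵢ·V₁·V₂ / (2·√(V₂²−V₁²)).
√(V₂²−V₁²) = √(2178² − 431²) = 2134.9 m/s.
h = 0.0646 s × 431 × 2178 / (2 × 2134.9) = 14.20 m.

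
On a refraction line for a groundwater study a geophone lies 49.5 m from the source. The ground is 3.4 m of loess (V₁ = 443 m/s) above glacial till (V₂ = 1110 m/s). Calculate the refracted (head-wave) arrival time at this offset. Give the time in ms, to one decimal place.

58.7 ms

θ_c = arcsin(V₁/V₂) = arcsin(443/1110) = 23.52°, cos θ_c = 0.9169.
Intercept time tᵢ = 2h cos θ_c / V₁ = 2·3.4·0.9169/443 = 0.01407 s.
t = x/V₂ + tᵢ = 49.5/1110 + 0.01407 = 0.05867 s.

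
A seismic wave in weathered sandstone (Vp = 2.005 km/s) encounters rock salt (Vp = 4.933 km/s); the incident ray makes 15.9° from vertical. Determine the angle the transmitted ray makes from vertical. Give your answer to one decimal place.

42.4°

sin θ₁/V₁ = sin θ₂/V₂ ⇒ sin θ₂ = 4.933·sin 15.9°/2.005 = 4.933·0.2740/2.005 = 0.6740.
θ₂ = sin⁻¹(0.6740) = 42.38° (from vertical).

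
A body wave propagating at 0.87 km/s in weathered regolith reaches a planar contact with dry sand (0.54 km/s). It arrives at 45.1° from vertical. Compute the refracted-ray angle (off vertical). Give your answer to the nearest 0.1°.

sin θ₁/V₁ = sin θ₂/V₂ ⇒ sin θ₂ = 0.54·sin 45.1°/0.87 = 0.54·0.7083/0.87 = 0.4397.
θ₂ = arcsin 0.4397 = 26.08° from the normal.

26.1°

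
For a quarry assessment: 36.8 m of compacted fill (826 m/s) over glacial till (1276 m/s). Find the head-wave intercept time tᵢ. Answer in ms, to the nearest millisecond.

tᵢ = 2h·√(V₂²−V₁²)/(V₁V₂).
√(V₂²−V₁²) = √(1276²−826²) = 972.6 m/s.
tᵢ = 2·36.8·972.6/(826·1276) = 0.06792 s.

68 ms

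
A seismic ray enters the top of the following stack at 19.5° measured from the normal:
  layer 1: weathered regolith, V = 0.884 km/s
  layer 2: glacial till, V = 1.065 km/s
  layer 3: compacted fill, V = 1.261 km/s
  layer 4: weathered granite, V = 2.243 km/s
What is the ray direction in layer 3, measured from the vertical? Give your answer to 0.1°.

28.4°

Snell's law across each interface conserves sin θ / V, so sin θ_3 = V_3·sin θ₁/V₁.
sin θ_3 = 1.261 × sin 19.5° / 0.884 = 0.4762.
θ_3 = 28.44° from the vertical.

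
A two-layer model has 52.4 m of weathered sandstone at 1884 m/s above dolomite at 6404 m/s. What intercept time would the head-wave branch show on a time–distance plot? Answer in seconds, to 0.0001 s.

θ_c = arcsin(V₁/V₂) = arcsin(1884/6404) = 17.11°; cos θ_c = 0.9557.
tᵢ = 2h·cos θ_c / V₁ = 2·52.4·0.9557 / 1884 = 0.05316 s.

0.0532 s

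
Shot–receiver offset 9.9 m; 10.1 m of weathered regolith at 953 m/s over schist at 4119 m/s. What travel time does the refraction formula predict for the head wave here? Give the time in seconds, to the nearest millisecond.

0.023 s

t = x/V₂ + 2h·√(V₂²−V₁²)/(V₁V₂).
√(V₂²−V₁²) = √(4119²−953²) = 4007.2 m/s; delay term = 2·10.1·4007.2/(953·4119) = 0.02062 s.
t = 9.9/4119 + 0.02062 = 0.02302 s.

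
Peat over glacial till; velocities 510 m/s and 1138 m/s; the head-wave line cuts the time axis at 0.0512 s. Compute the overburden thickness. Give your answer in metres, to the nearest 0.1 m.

θ_c = arcsin(510/1138) = 26.63°; cos θ_c = 0.8940.
tᵢ = 2h cos θ_c/V₁ ⇒ h = tᵢ·V₁/(2 cos θ_c) = 0.0512·510/(2·0.8940) = 14.60 m.

14.6 m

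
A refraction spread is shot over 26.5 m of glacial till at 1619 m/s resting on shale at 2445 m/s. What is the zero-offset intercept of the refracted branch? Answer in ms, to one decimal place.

24.5 ms

tᵢ = 2h·√(V₂²−V₁²)/(V₁V₂).
√(V₂²−V₁²) = √(2445²−1619²) = 1832.2 m/s.
tᵢ = 2·26.5·1832.2/(1619·2445) = 0.02453 s.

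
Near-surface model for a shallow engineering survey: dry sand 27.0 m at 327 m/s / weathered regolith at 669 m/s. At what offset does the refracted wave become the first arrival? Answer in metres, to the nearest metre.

θ_c = arcsin(327/669) = 29.26°, so cos θ_c = 0.8724 and tᵢ = 2h cos θ_c/V₁ = 0.1441 s.
At crossover x/V₁ = x/V₂ + tᵢ ⇒ x = tᵢ/(1/V₁ − 1/V₂) = 0.14407/(3.0581e-03 − 1.4948e-03) = 92.15 m.

92 m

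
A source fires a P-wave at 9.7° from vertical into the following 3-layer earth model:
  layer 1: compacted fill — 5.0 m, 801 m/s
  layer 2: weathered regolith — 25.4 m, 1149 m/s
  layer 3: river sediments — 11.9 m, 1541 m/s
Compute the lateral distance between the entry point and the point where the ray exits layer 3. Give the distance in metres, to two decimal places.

Apply Snell's law at each interface; in layer i the horizontal offset is hᵢ·tan θᵢ.
Layer 1: θ = 9.70°; offset = 5.0·tan 9.70° = 0.8547 m.
Layer 2: sin θ = 1149·sin 9.7°/801 = 0.2417, θ = 13.99°; offset = 25.4·tan 13.99° = 6.3265 m.
Layer 3: sin θ = 1541·sin 9.7°/801 = 0.3241, θ = 18.91°; offset = 11.9·tan 18.91° = 4.0775 m.
Summing the layer offsets gives 11.2587 m.

11.26 m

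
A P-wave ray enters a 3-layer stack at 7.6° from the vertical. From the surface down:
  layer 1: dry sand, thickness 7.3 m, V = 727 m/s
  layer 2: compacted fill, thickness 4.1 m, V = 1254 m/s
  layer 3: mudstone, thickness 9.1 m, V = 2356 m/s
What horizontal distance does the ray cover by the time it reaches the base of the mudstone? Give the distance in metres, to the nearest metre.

p = sin θ₁/V₁ = sin 7.6°/727 = 1.8192e-04 s/m is conserved through the stack.
Layer 1: θ = 7.60°; offset = 7.3·tan 7.60° = 0.974 m.
Layer 2: sin θ = p·1254 = 0.2281 → θ = 13.19°; offset = 4.1·tan 13.19° = 0.961 m.
Layer 3: sin θ = p·2356 = 0.4286 → θ = 25.38°; offset = 9.1·tan 25.38° = 4.317 m.
Summing the layer offsets gives 6.252 m.

6 m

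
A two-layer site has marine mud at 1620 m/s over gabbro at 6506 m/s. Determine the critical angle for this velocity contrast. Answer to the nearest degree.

Critical incidence: sin θ_c = V₁/V₂ = 1620/6506 = 0.2490.
θ_c = arcsin 0.2490 = 14.42°.

14°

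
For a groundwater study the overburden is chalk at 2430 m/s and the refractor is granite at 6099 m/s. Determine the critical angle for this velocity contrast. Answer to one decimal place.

23.5°

Critical incidence: sin θ_c = V₁/V₂ = 2430/6099 = 0.3984.
θ_c = arcsin 0.3984 = 23.48°.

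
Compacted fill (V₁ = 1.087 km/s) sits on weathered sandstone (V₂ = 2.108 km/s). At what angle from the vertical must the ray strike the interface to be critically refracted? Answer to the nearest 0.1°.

31.0°

At critical incidence the refracted ray runs along the interface (θ₂ = 90°), so sin θ_c = V₁/V₂.
θ_c = arcsin(1.087/2.108) = arcsin 0.5157 = 31.04°.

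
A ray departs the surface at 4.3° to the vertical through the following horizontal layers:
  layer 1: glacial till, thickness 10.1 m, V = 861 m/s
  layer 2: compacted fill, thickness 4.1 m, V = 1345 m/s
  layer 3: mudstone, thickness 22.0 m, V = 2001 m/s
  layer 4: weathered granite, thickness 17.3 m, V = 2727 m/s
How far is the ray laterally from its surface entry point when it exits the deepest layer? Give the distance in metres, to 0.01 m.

Apply Snell's law at each interface; in layer i the horizontal offset is hᵢ·tan θᵢ.
Layer 1: θ = 4.30°; offset = 10.1·tan 4.30° = 0.7594 m.
Layer 2: sin θ = 1345·sin 4.3°/861 = 0.1171, θ = 6.73°; offset = 4.1·tan 6.73° = 0.4835 m.
Layer 3: sin θ = 2001·sin 4.3°/861 = 0.1743, θ = 10.04°; offset = 22.0·tan 10.04° = 3.8931 m.
Layer 4: sin θ = 2727·sin 4.3°/861 = 0.2375, θ = 13.74°; offset = 17.3·tan 13.74° = 4.2293 m.
Total horizontal offset = 9.3654 m.

9.37 m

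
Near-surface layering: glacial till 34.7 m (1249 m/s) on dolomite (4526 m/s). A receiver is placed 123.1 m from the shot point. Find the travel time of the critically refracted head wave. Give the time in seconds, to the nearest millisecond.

0.081 s

t = x/V₂ + 2h·√(V₂²−V₁²)/(V₁V₂).
√(V₂²−V₁²) = √(4526²−1249²) = 4350.2 m/s; delay term = 2·34.7·4350.2/(1249·4526) = 0.05341 s.
t = 123.1/4526 + 0.05341 = 0.08061 s.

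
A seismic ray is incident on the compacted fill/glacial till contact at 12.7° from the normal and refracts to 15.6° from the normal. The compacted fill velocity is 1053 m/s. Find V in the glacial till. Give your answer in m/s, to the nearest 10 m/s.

1290 m/s

Snell's law: sin 12.7°/V₁ = sin 15.6°/V₂.
V₂ = V₁·sin 15.6°/sin 12.7° = 1053 × 1.2232 = 1288.05 m/s.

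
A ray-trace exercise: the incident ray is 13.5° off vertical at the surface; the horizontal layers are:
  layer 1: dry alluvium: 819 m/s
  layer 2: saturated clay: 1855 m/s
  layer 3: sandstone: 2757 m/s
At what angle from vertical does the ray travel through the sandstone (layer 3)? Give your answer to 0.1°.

Ray parameter p = sin 13.5° / 819 = 2.8504e-04 s/m.
sin θ_3 = p·V_3 = 2.8504e-04 × 2757 = 0.7858.
θ_3 = arcsin 0.7858 = 51.80°.

51.8°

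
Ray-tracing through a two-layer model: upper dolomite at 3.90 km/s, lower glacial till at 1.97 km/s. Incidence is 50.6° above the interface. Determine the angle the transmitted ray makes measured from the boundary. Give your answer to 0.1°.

71.3°

Convert to the normal: θ₁ = 90° − 50.6° = 39.4°.
sin θ₁/V₁ = sin θ₂/V₂ ⇒ sin θ₂ = 1.97·sin 39.4°/3.90 = 1.97·0.6347/3.90 = 0.3206.
θ₂ = arcsin 0.3206 = 18.70° from the normal.
From the interface: 90° − 18.70° = 71.30°.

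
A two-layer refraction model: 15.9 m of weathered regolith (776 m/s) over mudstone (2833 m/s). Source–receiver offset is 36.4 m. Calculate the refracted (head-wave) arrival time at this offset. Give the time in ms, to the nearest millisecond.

θ_c = arcsin(V₁/V₂) = arcsin(776/2833) = 15.90°, cos θ_c = 0.9618.
Intercept time tᵢ = 2h cos θ_c / V₁ = 2·15.9·0.9618/776 = 0.03941 s.
t = x/V₂ + tᵢ = 36.4/2833 + 0.03941 = 0.05226 s.

52 ms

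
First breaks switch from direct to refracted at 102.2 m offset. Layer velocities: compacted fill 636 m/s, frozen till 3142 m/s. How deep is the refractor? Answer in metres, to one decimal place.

41.6 m

x_cross = 2h·√((V₂+V₁)/(V₂−V₁)) → h = x_cross / (2·√((V₂+V₁)/(V₂−V₁))).
√((V₂+V₁)/(V₂−V₁)) = √((3142+636)/(3142−636)) = 1.2278.
h = 102.2 / (2·1.2278) = 41.62 m.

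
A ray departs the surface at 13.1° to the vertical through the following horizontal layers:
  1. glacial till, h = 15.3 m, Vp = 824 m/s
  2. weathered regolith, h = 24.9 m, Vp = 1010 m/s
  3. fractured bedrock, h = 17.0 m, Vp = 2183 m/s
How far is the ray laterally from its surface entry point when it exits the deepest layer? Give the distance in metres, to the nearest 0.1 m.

23.5 m

p = sin θ₁/V₁ = sin 13.1°/824 = 2.7506e-04 s/m is conserved through the stack.
Layer 1: θ = 13.10°; offset = 15.3·tan 13.10° = 3.560 m.
Layer 2: sin θ = p·1010 = 0.2778 → θ = 16.13°; offset = 24.9·tan 16.13° = 7.201 m.
Layer 3: sin θ = p·2183 = 0.6005 → θ = 36.90°; offset = 17.0·tan 36.90° = 12.765 m.
Total horizontal offset = 23.527 m.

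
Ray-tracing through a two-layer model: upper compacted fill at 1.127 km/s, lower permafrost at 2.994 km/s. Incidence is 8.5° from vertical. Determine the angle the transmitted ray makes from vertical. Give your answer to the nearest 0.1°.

sin θ₁/V₁ = sin θ₂/V₂ ⇒ sin θ₂ = 2.994·sin 8.5°/1.127 = 2.994·0.1478/1.127 = 0.3927.
θ₂ = arcsin 0.3927 = 23.12° from the normal.

23.1°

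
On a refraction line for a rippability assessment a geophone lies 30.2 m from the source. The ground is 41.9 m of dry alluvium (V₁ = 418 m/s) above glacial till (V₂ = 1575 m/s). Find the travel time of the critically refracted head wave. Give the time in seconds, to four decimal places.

0.2125 s

t = x/V₂ + 2h·√(V₂²−V₁²)/(V₁V₂).
√(V₂²−V₁²) = √(1575²−418²) = 1518.5 m/s; delay term = 2·41.9·1518.5/(418·1575) = 0.19329 s.
t = 30.2/1575 + 0.19329 = 0.21246 s.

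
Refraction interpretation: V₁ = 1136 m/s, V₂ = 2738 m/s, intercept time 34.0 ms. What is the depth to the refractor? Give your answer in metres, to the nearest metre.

θ_c = arcsin(1136/2738) = 24.51°; cos θ_c = 0.9099.
tᵢ = 2h cos θ_c/V₁ ⇒ h = tᵢ·V₁/(2 cos θ_c) = 0.034·1136/(2·0.9099) = 21.23 m.

21 m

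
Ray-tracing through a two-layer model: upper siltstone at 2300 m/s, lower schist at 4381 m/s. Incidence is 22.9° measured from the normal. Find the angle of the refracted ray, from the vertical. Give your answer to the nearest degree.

48°

Snell's law: sin θ₂ = (V₂/V₁)·sin θ₁ = (4381/2300)·sin 22.9° = 0.7412.
θ₂ = arcsin 0.7412 = 47.83° from the normal.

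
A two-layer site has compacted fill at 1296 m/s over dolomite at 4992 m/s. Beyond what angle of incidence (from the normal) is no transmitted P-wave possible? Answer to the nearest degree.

At critical incidence the refracted ray runs along the interface (θ₂ = 90°), so sin θ_c = V₁/V₂.
θ_c = arcsin(1296/4992) = arcsin 0.2596 = 15.05°.

15°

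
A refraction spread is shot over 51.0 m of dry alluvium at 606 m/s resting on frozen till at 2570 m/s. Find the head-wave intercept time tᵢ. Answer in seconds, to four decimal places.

θ_c = arcsin(V₁/V₂) = arcsin(606/2570) = 13.64°; cos θ_c = 0.9718.
tᵢ = 2h·cos θ_c / V₁ = 2·51.0·0.9718 / 606 = 0.16357 s.

0.1636 s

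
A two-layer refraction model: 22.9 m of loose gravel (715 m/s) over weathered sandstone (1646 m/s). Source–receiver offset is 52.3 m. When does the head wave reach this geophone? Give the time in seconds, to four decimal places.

θ_c = arcsin(V₁/V₂) = arcsin(715/1646) = 25.75°, cos θ_c = 0.9007.
Intercept time tᵢ = 2h cos θ_c / V₁ = 2·22.9·0.9007/715 = 0.05770 s.
t = x/V₂ + tᵢ = 52.3/1646 + 0.05770 = 0.08947 s.

0.0895 s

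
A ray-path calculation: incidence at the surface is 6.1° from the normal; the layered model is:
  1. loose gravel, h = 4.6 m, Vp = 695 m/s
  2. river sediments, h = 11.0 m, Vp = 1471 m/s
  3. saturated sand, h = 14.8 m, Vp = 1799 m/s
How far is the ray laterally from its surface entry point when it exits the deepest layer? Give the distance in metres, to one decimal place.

7.3 m

p = sin θ₁/V₁ = sin 6.1°/695 = 1.5290e-04 s/m is conserved through the stack.
Layer 1: θ = 6.10°; offset = 4.6·tan 6.10° = 0.492 m.
Layer 2: sin θ = p·1471 = 0.2249 → θ = 13.00°; offset = 11.0·tan 13.00° = 2.539 m.
Layer 3: sin θ = p·1799 = 0.2751 → θ = 15.97°; offset = 14.8·tan 15.97° = 4.234 m.
Σ offsets = 7.265 m.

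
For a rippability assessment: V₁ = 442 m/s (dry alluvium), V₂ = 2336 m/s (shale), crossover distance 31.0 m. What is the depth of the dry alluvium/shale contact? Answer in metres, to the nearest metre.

13 m

x_cross = 2h·√((V₂+V₁)/(V₂−V₁)) → h = x_cross / (2·√((V₂+V₁)/(V₂−V₁))).
√((V₂+V₁)/(V₂−V₁)) = √((2336+442)/(2336−442)) = 1.2111.
h = 31.0 / (2·1.2111) = 12.80 m.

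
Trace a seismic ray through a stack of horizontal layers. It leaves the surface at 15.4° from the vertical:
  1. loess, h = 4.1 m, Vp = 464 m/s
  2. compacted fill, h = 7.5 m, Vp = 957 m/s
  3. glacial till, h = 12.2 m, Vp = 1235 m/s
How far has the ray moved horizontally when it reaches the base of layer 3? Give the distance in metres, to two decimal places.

p = sin θ₁/V₁ = sin 15.4°/464 = 5.7232e-04 s/m is conserved through the stack.
Layer 1: θ = 15.40°; offset = 4.1·tan 15.40° = 1.1293 m.
Layer 2: sin θ = p·957 = 0.5477 → θ = 33.21°; offset = 7.5·tan 33.21° = 4.9097 m.
Layer 3: sin θ = p·1235 = 0.7068 → θ = 44.98°; offset = 12.2·tan 44.98° = 12.1899 m.
Summing the layer offsets gives 18.2290 m.

18.23 m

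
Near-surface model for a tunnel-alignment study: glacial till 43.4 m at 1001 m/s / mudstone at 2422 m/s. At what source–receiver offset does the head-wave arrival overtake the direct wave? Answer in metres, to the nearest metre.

x_cross = 2h·√((V₂+V₁)/(V₂−V₁)).
(V₂+V₁)/(V₂−V₁) = (2422+1001)/(2422−1001) = 2.4089; √ = 1.5521.
x_cross = 2·43.4·1.5521 = 134.72 m.

135 m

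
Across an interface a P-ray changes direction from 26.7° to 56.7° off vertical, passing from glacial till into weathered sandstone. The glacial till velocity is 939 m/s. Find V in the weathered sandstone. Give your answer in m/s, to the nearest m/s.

Snell's law: sin 26.7°/V₁ = sin 56.7°/V₂.
V₂ = V₁·sin 56.7°/sin 26.7° = 939 × 1.8602 = 1746.69 m/s.

1747 m/s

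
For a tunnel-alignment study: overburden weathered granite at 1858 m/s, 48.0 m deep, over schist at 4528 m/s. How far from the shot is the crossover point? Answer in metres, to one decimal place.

148.5 m

θ_c = arcsin(1858/4528) = 24.23°, so cos θ_c = 0.9119 and tᵢ = 2h cos θ_c/V₁ = 0.0471 s.
At crossover x/V₁ = x/V₂ + tᵢ ⇒ x = tᵢ/(1/V₁ − 1/V₂) = 0.04712/(5.3821e-04 − 2.2085e-04) = 148.47 m.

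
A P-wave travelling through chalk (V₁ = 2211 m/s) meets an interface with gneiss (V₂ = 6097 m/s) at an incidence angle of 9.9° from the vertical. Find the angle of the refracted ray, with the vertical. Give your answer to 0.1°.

28.3°

sin θ₁/V₁ = sin θ₂/V₂ ⇒ sin θ₂ = 6097·sin 9.9°/2211 = 6097·0.1719/2211 = 0.4741.
θ₂ = arcsin 0.4741 = 28.30° from the normal.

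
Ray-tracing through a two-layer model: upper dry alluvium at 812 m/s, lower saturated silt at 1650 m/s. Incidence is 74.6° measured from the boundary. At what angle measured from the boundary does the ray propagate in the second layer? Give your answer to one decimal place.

Angle from the normal: 90° − 74.6° = 15.4°.
sin θ₁/V₁ = sin θ₂/V₂ ⇒ sin θ₂ = 1650·sin 15.4°/812 = 1650·0.2656/812 = 0.5396.
θ₂ = sin⁻¹(0.5396) = 32.66° (from vertical).
From the interface: 90° − 32.66° = 57.34°.

57.3°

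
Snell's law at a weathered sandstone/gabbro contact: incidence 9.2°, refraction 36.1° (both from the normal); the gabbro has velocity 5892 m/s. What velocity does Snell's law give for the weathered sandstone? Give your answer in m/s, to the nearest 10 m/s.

1600 m/s

Snell's law: sin 9.2°/V₁ = sin 36.1°/V₂.
V₁ = V₂·sin 9.2°/sin 36.1° = 5892 × 0.2714 = 1598.82 m/s.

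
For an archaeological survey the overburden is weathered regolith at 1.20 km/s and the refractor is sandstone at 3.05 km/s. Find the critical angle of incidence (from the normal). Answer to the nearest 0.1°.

23.2°

At critical incidence the refracted ray runs along the interface (θ₂ = 90°), so sin θ_c = V₁/V₂.
θ_c = arcsin(1.20/3.05) = arcsin 0.3934 = 23.17°.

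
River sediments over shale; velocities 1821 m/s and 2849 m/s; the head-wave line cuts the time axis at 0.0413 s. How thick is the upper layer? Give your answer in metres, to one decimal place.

48.9 m

h = tᵢ·V₁·V₂ / (2·√(V₂²−V₁²)).
√(V₂²−V₁²) = √(2849² − 1821²) = 2191.1 m/s.
h = 0.0413 s × 1821 × 2849 / (2 × 2191.1) = 48.90 m.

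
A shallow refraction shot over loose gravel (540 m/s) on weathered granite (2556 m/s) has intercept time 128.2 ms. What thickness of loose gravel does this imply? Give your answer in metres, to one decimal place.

35.4 m

θ_c = arcsin(540/2556) = 12.20°; cos θ_c = 0.9774.
tᵢ = 2h cos θ_c/V₁ ⇒ h = tᵢ·V₁/(2 cos θ_c) = 0.1282·540/(2·0.9774) = 35.41 m.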